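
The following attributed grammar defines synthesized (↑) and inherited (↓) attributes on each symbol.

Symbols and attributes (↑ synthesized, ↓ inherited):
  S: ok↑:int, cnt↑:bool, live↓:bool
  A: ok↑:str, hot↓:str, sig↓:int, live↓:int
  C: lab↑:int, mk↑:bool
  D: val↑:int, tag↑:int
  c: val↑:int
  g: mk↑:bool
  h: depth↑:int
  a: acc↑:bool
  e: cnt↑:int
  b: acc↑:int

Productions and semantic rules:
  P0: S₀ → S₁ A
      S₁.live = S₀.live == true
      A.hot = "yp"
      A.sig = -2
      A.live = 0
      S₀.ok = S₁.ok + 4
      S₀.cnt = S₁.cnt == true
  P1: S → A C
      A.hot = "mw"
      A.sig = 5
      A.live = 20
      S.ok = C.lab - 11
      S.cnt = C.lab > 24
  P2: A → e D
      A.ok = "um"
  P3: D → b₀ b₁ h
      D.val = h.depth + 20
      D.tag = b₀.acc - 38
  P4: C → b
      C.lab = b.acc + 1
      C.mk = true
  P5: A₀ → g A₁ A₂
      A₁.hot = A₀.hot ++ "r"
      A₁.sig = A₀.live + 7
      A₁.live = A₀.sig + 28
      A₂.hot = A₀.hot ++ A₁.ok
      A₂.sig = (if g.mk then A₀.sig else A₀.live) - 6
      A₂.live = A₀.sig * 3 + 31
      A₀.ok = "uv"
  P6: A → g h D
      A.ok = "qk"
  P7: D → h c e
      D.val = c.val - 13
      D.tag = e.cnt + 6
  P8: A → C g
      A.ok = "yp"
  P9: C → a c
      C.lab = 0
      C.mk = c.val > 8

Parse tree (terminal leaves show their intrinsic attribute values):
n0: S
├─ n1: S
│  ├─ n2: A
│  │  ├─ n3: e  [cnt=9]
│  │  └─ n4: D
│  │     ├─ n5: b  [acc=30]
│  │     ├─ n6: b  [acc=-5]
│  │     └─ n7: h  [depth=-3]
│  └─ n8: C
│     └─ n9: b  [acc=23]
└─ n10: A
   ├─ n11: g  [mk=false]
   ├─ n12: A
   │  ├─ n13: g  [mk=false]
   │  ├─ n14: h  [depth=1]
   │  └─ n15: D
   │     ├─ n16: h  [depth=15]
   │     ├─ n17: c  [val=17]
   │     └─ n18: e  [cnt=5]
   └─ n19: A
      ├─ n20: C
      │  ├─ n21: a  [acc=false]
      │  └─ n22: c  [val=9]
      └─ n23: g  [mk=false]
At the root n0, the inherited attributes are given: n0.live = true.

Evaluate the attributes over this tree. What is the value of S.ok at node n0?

1. n0.live = true  [given at root]
2. n1.live = true  [S₀.live == true]
3. n2.hot = "mw"  ["mw"]
4. n2.sig = 5  [5]
5. n2.live = 20  [20]
6. n3.cnt = 9  [terminal]
7. n5.acc = 30  [terminal]
8. n6.acc = -5  [terminal]
9. n7.depth = -3  [terminal]
10. n4.val = 17  [h.depth + 20]
11. n4.tag = -8  [b₀.acc - 38]
12. n2.ok = "um"  ["um"]
13. n9.acc = 23  [terminal]
14. n8.lab = 24  [b.acc + 1]
15. n8.mk = true  [true]
16. n1.ok = 13  [C.lab - 11]
17. n1.cnt = false  [C.lab > 24]
18. n10.hot = "yp"  ["yp"]
19. n10.sig = -2  [-2]
20. n10.live = 0  [0]
21. n11.mk = false  [terminal]
22. n12.hot = "ypr"  [A₀.hot ++ "r"]
23. n12.sig = 7  [A₀.live + 7]
24. n12.live = 26  [A₀.sig + 28]
25. n13.mk = false  [terminal]
26. n14.depth = 1  [terminal]
27. n16.depth = 15  [terminal]
28. n17.val = 17  [terminal]
29. n18.cnt = 5  [terminal]
30. n15.val = 4  [c.val - 13]
31. n15.tag = 11  [e.cnt + 6]
32. n12.ok = "qk"  ["qk"]
33. n19.hot = "ypqk"  [A₀.hot ++ A₁.ok]
34. n19.sig = -6  [(if g.mk then A₀.sig else A₀.live) - 6]
35. n19.live = 25  [A₀.sig * 3 + 31]
36. n21.acc = false  [terminal]
37. n22.val = 9  [terminal]
38. n20.lab = 0  [0]
39. n20.mk = true  [c.val > 8]
40. n23.mk = false  [terminal]
41. n19.ok = "yp"  ["yp"]
42. n10.ok = "uv"  ["uv"]
43. n0.ok = 17  [S₁.ok + 4]
44. n0.cnt = false  [S₁.cnt == true]

17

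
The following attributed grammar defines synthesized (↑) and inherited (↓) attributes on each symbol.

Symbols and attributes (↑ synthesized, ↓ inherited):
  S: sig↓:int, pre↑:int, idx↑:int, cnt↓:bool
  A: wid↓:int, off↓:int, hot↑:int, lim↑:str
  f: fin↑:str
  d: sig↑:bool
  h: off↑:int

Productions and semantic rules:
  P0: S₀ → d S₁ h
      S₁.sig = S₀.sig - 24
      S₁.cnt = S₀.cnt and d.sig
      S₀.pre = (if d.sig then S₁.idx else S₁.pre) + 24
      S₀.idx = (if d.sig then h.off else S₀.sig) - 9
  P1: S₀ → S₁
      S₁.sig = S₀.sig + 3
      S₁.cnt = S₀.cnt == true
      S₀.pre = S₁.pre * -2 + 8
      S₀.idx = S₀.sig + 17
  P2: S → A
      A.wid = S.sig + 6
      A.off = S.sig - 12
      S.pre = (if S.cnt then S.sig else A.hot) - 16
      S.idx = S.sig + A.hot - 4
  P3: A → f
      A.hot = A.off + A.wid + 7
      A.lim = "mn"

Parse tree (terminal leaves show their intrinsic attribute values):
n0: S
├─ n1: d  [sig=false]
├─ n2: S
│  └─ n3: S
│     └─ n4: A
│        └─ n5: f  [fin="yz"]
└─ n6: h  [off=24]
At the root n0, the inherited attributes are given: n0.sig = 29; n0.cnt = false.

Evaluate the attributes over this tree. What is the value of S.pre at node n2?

6

1. n0.sig = 29  [given at root]
2. n0.cnt = false  [given at root]
3. n1.sig = false  [terminal]
4. n2.sig = 5  [S₀.sig - 24]
5. n2.cnt = false  [S₀.cnt and d.sig]
6. n3.sig = 8  [S₀.sig + 3]
7. n3.cnt = false  [S₀.cnt == true]
8. n4.wid = 14  [S.sig + 6]
9. n4.off = -4  [S.sig - 12]
10. n5.fin = "yz"  [terminal]
11. n4.hot = 17  [A.off + A.wid + 7]
12. n4.lim = "mn"  ["mn"]
13. n3.pre = 1  [(if S.cnt then S.sig else A.hot) - 16]
14. n3.idx = 21  [S.sig + A.hot - 4]
15. n2.pre = 6  [S₁.pre * -2 + 8]
16. n2.idx = 22  [S₀.sig + 17]
17. n6.off = 24  [terminal]
18. n0.pre = 30  [(if d.sig then S₁.idx else S₁.pre) + 24]
19. n0.idx = 20  [(if d.sig then h.off else S₀.sig) - 9]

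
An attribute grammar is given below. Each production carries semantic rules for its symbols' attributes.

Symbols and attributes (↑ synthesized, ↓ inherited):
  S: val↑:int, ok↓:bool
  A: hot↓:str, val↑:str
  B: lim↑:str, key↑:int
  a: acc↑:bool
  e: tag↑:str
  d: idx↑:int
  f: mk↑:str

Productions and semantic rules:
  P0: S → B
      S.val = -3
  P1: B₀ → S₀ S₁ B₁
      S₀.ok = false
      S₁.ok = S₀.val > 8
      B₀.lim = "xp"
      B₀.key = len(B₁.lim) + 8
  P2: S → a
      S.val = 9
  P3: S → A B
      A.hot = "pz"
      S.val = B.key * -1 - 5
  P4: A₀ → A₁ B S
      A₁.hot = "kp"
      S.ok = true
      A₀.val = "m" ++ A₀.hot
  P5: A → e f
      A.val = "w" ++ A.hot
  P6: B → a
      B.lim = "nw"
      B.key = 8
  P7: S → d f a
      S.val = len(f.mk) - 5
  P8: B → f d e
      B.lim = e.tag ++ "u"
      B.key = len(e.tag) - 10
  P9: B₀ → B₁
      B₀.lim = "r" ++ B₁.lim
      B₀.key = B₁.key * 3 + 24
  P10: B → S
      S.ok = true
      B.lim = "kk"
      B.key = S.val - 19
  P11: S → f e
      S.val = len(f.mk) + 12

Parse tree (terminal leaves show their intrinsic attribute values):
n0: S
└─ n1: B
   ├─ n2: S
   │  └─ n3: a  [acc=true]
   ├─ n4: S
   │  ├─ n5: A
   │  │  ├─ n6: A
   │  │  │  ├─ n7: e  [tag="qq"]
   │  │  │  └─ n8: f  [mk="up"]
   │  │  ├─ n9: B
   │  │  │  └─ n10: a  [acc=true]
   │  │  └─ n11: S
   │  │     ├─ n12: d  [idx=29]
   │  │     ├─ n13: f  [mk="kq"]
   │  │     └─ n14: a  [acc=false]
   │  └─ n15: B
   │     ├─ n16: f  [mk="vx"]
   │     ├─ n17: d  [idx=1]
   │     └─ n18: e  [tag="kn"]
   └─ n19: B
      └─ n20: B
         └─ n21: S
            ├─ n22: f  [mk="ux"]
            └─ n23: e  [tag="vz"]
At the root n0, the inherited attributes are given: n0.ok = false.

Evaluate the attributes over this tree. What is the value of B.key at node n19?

1. n0.ok = false  [given at root]
2. n2.ok = false  [false]
3. n3.acc = true  [terminal]
4. n2.val = 9  [9]
5. n4.ok = true  [S₀.val > 8]
6. n5.hot = "pz"  ["pz"]
7. n6.hot = "kp"  ["kp"]
8. n7.tag = "qq"  [terminal]
9. n8.mk = "up"  [terminal]
10. n6.val = "wkp"  ["w" ++ A.hot]
11. n10.acc = true  [terminal]
12. n9.lim = "nw"  ["nw"]
13. n9.key = 8  [8]
14. n11.ok = true  [true]
15. n12.idx = 29  [terminal]
16. n13.mk = "kq"  [terminal]
17. n14.acc = false  [terminal]
18. n11.val = -3  [len(f.mk) - 5]
19. n5.val = "mpz"  ["m" ++ A₀.hot]
20. n16.mk = "vx"  [terminal]
21. n17.idx = 1  [terminal]
22. n18.tag = "kn"  [terminal]
23. n15.lim = "knu"  [e.tag ++ "u"]
24. n15.key = -8  [len(e.tag) - 10]
25. n4.val = 3  [B.key * -1 - 5]
26. n21.ok = true  [true]
27. n22.mk = "ux"  [terminal]
28. n23.tag = "vz"  [terminal]
29. n21.val = 14  [len(f.mk) + 12]
30. n20.lim = "kk"  ["kk"]
31. n20.key = -5  [S.val - 19]
32. n19.lim = "rkk"  ["r" ++ B₁.lim]
33. n19.key = 9  [B₁.key * 3 + 24]
34. n1.lim = "xp"  ["xp"]
35. n1.key = 11  [len(B₁.lim) + 8]
36. n0.val = -3  [-3]

9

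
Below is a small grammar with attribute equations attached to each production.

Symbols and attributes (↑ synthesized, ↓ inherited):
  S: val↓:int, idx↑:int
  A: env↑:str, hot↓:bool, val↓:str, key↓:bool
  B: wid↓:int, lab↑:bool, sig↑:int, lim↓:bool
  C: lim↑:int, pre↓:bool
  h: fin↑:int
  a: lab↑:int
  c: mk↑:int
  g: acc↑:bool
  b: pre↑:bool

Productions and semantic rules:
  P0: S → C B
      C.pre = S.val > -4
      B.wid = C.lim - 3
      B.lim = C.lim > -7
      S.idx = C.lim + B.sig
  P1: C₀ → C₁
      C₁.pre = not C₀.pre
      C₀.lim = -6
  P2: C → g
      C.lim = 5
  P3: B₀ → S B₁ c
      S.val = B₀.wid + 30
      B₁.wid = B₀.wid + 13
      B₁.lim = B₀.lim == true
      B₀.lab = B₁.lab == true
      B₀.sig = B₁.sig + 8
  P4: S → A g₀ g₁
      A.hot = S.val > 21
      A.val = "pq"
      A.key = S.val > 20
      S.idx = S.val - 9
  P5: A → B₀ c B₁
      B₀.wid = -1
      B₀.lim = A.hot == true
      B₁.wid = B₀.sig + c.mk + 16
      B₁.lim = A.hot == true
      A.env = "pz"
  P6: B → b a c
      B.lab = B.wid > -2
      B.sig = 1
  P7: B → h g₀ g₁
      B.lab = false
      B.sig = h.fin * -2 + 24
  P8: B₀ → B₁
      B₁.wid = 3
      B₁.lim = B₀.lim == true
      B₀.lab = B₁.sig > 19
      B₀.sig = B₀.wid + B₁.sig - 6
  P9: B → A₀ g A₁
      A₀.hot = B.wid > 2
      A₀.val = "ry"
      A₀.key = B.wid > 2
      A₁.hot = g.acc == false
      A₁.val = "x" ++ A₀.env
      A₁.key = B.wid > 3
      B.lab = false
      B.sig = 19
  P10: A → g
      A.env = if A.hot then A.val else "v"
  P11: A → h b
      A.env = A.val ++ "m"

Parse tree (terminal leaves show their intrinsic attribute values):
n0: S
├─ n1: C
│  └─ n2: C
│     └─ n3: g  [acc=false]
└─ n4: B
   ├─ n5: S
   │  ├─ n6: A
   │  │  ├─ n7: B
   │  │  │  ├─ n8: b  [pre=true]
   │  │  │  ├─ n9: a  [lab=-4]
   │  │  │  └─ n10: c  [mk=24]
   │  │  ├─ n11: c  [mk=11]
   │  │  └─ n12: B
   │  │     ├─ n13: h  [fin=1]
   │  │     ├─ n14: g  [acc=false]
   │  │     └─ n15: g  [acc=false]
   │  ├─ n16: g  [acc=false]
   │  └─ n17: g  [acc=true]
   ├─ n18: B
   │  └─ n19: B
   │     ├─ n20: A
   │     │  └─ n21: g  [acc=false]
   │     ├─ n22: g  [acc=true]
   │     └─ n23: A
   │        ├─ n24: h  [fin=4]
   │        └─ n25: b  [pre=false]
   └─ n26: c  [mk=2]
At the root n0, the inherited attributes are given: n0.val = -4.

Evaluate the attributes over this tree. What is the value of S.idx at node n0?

1. n0.val = -4  [given at root]
2. n1.pre = false  [S.val > -4]
3. n2.pre = true  [not C₀.pre]
4. n3.acc = false  [terminal]
5. n2.lim = 5  [5]
6. n1.lim = -6  [-6]
7. n4.wid = -9  [C.lim - 3]
8. n4.lim = true  [C.lim > -7]
9. n5.val = 21  [B₀.wid + 30]
10. n6.hot = false  [S.val > 21]
11. n6.val = "pq"  ["pq"]
12. n6.key = true  [S.val > 20]
13. n7.wid = -1  [-1]
14. n7.lim = false  [A.hot == true]
15. n8.pre = true  [terminal]
16. n9.lab = -4  [terminal]
17. n10.mk = 24  [terminal]
18. n7.lab = true  [B.wid > -2]
19. n7.sig = 1  [1]
20. n11.mk = 11  [terminal]
21. n12.wid = 28  [B₀.sig + c.mk + 16]
22. n12.lim = false  [A.hot == true]
23. n13.fin = 1  [terminal]
24. n14.acc = false  [terminal]
25. n15.acc = false  [terminal]
26. n12.lab = false  [false]
27. n12.sig = 22  [h.fin * -2 + 24]
28. n6.env = "pz"  ["pz"]
29. n16.acc = false  [terminal]
30. n17.acc = true  [terminal]
31. n5.idx = 12  [S.val - 9]
32. n18.wid = 4  [B₀.wid + 13]
33. n18.lim = true  [B₀.lim == true]
34. n19.wid = 3  [3]
35. n19.lim = true  [B₀.lim == true]
36. n20.hot = true  [B.wid > 2]
37. n20.val = "ry"  ["ry"]
38. n20.key = true  [B.wid > 2]
39. n21.acc = false  [terminal]
40. n20.env = "ry"  [if A.hot then A.val else "v"]
41. n22.acc = true  [terminal]
42. n23.hot = false  [g.acc == false]
43. n23.val = "xry"  ["x" ++ A₀.env]
44. n23.key = false  [B.wid > 3]
45. n24.fin = 4  [terminal]
46. n25.pre = false  [terminal]
47. n23.env = "xrym"  [A.val ++ "m"]
48. n19.lab = false  [false]
49. n19.sig = 19  [19]
50. n18.lab = false  [B₁.sig > 19]
51. n18.sig = 17  [B₀.wid + B₁.sig - 6]
52. n26.mk = 2  [terminal]
53. n4.lab = false  [B₁.lab == true]
54. n4.sig = 25  [B₁.sig + 8]
55. n0.idx = 19  [C.lim + B.sig]

19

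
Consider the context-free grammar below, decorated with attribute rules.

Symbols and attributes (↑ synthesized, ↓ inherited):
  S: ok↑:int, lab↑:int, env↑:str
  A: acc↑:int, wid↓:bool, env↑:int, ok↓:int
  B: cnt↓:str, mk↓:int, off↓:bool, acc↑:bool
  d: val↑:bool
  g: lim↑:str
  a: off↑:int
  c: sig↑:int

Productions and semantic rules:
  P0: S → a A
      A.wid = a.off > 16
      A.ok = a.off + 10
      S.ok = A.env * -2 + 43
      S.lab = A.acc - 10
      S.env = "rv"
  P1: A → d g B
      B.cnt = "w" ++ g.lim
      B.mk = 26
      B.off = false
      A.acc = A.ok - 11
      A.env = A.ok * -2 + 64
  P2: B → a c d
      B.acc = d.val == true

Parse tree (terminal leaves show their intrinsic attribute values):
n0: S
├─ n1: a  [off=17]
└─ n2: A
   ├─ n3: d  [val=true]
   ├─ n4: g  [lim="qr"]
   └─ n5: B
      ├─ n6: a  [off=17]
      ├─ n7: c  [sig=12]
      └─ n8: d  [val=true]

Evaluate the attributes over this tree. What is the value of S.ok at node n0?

1. n1.off = 17  [terminal]
2. n2.wid = true  [a.off > 16]
3. n2.ok = 27  [a.off + 10]
4. n3.val = true  [terminal]
5. n4.lim = "qr"  [terminal]
6. n5.cnt = "wqr"  ["w" ++ g.lim]
7. n5.mk = 26  [26]
8. n5.off = false  [false]
9. n6.off = 17  [terminal]
10. n7.sig = 12  [terminal]
11. n8.val = true  [terminal]
12. n5.acc = true  [d.val == true]
13. n2.acc = 16  [A.ok - 11]
14. n2.env = 10  [A.ok * -2 + 64]
15. n0.ok = 23  [A.env * -2 + 43]
16. n0.lab = 6  [A.acc - 10]
17. n0.env = "rv"  ["rv"]

23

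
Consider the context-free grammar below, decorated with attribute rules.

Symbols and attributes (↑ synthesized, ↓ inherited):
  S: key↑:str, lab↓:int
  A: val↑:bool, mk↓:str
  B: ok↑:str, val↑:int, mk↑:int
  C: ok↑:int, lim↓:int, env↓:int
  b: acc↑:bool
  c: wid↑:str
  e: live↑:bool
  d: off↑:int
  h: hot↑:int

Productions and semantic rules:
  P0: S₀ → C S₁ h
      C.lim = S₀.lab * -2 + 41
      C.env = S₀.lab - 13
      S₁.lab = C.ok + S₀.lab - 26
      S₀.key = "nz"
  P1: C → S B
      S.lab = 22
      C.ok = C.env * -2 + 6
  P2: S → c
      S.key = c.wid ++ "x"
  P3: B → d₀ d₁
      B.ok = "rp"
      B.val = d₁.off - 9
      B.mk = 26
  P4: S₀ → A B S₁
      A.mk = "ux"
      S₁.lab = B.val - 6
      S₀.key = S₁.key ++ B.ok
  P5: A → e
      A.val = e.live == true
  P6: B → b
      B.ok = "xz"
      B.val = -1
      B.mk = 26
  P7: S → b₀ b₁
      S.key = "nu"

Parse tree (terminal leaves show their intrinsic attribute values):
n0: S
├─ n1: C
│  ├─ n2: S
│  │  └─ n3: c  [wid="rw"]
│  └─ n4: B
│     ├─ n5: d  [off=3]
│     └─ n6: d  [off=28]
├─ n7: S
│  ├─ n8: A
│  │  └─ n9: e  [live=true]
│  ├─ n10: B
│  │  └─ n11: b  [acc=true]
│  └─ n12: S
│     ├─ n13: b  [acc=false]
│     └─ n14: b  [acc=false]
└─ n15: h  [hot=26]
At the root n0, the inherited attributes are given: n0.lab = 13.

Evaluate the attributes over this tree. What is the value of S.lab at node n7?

-7

1. n0.lab = 13  [given at root]
2. n1.lim = 15  [S₀.lab * -2 + 41]
3. n1.env = 0  [S₀.lab - 13]
4. n2.lab = 22  [22]
5. n3.wid = "rw"  [terminal]
6. n2.key = "rwx"  [c.wid ++ "x"]
7. n5.off = 3  [terminal]
8. n6.off = 28  [terminal]
9. n4.ok = "rp"  ["rp"]
10. n4.val = 19  [d₁.off - 9]
11. n4.mk = 26  [26]
12. n1.ok = 6  [C.env * -2 + 6]
13. n7.lab = -7  [C.ok + S₀.lab - 26]
14. n8.mk = "ux"  ["ux"]
15. n9.live = true  [terminal]
16. n8.val = true  [e.live == true]
17. n11.acc = true  [terminal]
18. n10.ok = "xz"  ["xz"]
19. n10.val = -1  [-1]
20. n10.mk = 26  [26]
21. n12.lab = -7  [B.val - 6]
22. n13.acc = false  [terminal]
23. n14.acc = false  [terminal]
24. n12.key = "nu"  ["nu"]
25. n7.key = "nuxz"  [S₁.key ++ B.ok]
26. n15.hot = 26  [terminal]
27. n0.key = "nz"  ["nz"]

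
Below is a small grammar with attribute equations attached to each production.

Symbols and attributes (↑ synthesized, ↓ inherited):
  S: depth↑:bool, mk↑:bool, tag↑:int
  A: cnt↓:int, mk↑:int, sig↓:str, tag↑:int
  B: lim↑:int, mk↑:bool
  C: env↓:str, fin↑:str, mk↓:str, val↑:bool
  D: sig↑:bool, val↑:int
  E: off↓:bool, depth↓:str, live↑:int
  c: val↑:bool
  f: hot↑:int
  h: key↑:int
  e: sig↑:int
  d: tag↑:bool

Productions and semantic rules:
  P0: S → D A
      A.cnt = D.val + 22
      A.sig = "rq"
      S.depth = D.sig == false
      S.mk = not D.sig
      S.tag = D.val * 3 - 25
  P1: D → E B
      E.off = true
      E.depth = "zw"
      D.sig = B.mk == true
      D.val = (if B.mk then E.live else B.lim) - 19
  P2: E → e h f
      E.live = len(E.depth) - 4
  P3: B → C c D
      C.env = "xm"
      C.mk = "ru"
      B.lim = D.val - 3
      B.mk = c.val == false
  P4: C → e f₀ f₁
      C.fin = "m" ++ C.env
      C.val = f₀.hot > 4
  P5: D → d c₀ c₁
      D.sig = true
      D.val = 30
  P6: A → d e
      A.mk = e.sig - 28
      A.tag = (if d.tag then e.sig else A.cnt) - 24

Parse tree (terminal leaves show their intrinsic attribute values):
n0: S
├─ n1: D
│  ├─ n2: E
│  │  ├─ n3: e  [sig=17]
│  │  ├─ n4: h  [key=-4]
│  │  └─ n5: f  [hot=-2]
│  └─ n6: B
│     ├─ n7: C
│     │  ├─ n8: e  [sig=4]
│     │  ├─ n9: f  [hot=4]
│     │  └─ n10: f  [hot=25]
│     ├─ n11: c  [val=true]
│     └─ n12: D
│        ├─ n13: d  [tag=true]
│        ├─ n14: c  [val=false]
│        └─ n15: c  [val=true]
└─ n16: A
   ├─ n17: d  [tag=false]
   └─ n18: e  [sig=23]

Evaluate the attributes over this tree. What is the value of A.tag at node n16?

6

1. n2.off = true  [true]
2. n2.depth = "zw"  ["zw"]
3. n3.sig = 17  [terminal]
4. n4.key = -4  [terminal]
5. n5.hot = -2  [terminal]
6. n2.live = -2  [len(E.depth) - 4]
7. n7.env = "xm"  ["xm"]
8. n7.mk = "ru"  ["ru"]
9. n8.sig = 4  [terminal]
10. n9.hot = 4  [terminal]
11. n10.hot = 25  [terminal]
12. n7.fin = "mxm"  ["m" ++ C.env]
13. n7.val = false  [f₀.hot > 4]
14. n11.val = true  [terminal]
15. n13.tag = true  [terminal]
16. n14.val = false  [terminal]
17. n15.val = true  [terminal]
18. n12.sig = true  [true]
19. n12.val = 30  [30]
20. n6.lim = 27  [D.val - 3]
21. n6.mk = false  [c.val == false]
22. n1.sig = false  [B.mk == true]
23. n1.val = 8  [(if B.mk then E.live else B.lim) - 19]
24. n16.cnt = 30  [D.val + 22]
25. n16.sig = "rq"  ["rq"]
26. n17.tag = false  [terminal]
27. n18.sig = 23  [terminal]
28. n16.mk = -5  [e.sig - 28]
29. n16.tag = 6  [(if d.tag then e.sig else A.cnt) - 24]
30. n0.depth = true  [D.sig == false]
31. n0.mk = true  [not D.sig]
32. n0.tag = -1  [D.val * 3 - 25]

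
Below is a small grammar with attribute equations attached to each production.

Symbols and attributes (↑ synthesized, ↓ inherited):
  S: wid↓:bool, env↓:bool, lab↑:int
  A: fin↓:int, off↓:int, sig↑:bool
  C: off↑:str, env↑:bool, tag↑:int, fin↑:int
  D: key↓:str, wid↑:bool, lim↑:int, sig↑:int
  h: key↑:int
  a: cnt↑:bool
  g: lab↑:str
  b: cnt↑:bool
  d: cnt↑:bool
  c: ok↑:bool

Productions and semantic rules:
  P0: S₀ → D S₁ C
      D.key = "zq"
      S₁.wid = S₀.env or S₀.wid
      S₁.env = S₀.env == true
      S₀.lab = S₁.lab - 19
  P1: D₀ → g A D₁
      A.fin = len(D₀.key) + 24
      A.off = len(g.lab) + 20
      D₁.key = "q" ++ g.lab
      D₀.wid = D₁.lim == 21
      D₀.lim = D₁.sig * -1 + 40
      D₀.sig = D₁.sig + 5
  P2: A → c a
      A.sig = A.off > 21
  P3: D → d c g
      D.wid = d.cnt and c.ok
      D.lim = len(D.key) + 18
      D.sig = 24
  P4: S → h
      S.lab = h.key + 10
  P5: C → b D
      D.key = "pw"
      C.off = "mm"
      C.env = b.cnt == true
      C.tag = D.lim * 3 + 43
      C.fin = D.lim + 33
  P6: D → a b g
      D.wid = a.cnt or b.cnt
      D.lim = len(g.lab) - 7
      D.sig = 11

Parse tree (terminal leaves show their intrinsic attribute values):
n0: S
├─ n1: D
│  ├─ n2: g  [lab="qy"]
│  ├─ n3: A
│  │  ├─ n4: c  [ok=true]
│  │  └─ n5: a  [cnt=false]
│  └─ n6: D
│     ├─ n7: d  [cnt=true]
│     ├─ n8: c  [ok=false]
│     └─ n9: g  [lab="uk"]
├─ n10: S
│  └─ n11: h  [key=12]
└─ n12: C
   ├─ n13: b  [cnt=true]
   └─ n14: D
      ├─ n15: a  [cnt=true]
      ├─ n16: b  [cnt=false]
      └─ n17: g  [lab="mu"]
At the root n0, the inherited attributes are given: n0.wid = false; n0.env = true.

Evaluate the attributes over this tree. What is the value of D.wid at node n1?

true

1. n0.wid = false  [given at root]
2. n0.env = true  [given at root]
3. n1.key = "zq"  ["zq"]
4. n2.lab = "qy"  [terminal]
5. n3.fin = 26  [len(D₀.key) + 24]
6. n3.off = 22  [len(g.lab) + 20]
7. n4.ok = true  [terminal]
8. n5.cnt = false  [terminal]
9. n3.sig = true  [A.off > 21]
10. n6.key = "qqy"  ["q" ++ g.lab]
11. n7.cnt = true  [terminal]
12. n8.ok = false  [terminal]
13. n9.lab = "uk"  [terminal]
14. n6.wid = false  [d.cnt and c.ok]
15. n6.lim = 21  [len(D.key) + 18]
16. n6.sig = 24  [24]
17. n1.wid = true  [D₁.lim == 21]
18. n1.lim = 16  [D₁.sig * -1 + 40]
19. n1.sig = 29  [D₁.sig + 5]
20. n10.wid = true  [S₀.env or S₀.wid]
21. n10.env = true  [S₀.env == true]
22. n11.key = 12  [terminal]
23. n10.lab = 22  [h.key + 10]
24. n13.cnt = true  [terminal]
25. n14.key = "pw"  ["pw"]
26. n15.cnt = true  [terminal]
27. n16.cnt = false  [terminal]
28. n17.lab = "mu"  [terminal]
29. n14.wid = true  [a.cnt or b.cnt]
30. n14.lim = -5  [len(g.lab) - 7]
31. n14.sig = 11  [11]
32. n12.off = "mm"  ["mm"]
33. n12.env = true  [b.cnt == true]
34. n12.tag = 28  [D.lim * 3 + 43]
35. n12.fin = 28  [D.lim + 33]
36. n0.lab = 3  [S₁.lab - 19]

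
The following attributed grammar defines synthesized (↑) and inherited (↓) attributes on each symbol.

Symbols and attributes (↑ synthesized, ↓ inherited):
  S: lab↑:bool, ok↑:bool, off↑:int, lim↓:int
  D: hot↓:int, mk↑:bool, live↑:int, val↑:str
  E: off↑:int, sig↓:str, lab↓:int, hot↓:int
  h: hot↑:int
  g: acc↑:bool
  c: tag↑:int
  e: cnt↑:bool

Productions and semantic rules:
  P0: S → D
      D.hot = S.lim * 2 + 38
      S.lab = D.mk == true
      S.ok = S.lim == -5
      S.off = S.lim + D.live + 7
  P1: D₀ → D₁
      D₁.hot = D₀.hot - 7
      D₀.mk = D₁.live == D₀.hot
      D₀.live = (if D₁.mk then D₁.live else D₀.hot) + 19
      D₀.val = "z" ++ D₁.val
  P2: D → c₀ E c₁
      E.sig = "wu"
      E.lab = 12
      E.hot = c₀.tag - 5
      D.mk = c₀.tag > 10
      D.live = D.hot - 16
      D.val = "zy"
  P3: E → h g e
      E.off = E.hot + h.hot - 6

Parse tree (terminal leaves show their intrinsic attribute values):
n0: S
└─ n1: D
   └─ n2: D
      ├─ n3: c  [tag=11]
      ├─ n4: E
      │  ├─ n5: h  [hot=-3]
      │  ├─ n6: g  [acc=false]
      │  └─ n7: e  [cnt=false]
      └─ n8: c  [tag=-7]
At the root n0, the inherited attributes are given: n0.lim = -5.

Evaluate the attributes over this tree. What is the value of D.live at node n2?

1. n0.lim = -5  [given at root]
2. n1.hot = 28  [S.lim * 2 + 38]
3. n2.hot = 21  [D₀.hot - 7]
4. n3.tag = 11  [terminal]
5. n4.sig = "wu"  ["wu"]
6. n4.lab = 12  [12]
7. n4.hot = 6  [c₀.tag - 5]
8. n5.hot = -3  [terminal]
9. n6.acc = false  [terminal]
10. n7.cnt = false  [terminal]
11. n4.off = -3  [E.hot + h.hot - 6]
12. n8.tag = -7  [terminal]
13. n2.mk = true  [c₀.tag > 10]
14. n2.live = 5  [D.hot - 16]
15. n2.val = "zy"  ["zy"]
16. n1.mk = false  [D₁.live == D₀.hot]
17. n1.live = 24  [(if D₁.mk then D₁.live else D₀.hot) + 19]
18. n1.val = "zzy"  ["z" ++ D₁.val]
19. n0.lab = false  [D.mk == true]
20. n0.ok = true  [S.lim == -5]
21. n0.off = 26  [S.lim + D.live + 7]

5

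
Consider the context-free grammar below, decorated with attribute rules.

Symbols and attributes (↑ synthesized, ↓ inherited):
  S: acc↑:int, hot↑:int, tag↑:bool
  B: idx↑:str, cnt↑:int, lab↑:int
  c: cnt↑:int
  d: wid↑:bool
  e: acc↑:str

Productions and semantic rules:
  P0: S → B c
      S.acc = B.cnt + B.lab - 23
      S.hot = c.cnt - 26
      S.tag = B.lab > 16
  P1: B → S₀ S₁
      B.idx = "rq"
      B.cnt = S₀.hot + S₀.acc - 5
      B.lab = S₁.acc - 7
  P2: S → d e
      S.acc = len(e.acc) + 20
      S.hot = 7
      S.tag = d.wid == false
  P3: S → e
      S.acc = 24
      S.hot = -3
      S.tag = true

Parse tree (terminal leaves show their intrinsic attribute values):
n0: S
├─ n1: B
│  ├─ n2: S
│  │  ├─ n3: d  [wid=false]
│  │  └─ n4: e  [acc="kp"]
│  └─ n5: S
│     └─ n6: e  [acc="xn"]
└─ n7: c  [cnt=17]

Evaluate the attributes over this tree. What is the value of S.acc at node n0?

1. n3.wid = false  [terminal]
2. n4.acc = "kp"  [terminal]
3. n2.acc = 22  [len(e.acc) + 20]
4. n2.hot = 7  [7]
5. n2.tag = true  [d.wid == false]
6. n6.acc = "xn"  [terminal]
7. n5.acc = 24  [24]
8. n5.hot = -3  [-3]
9. n5.tag = true  [true]
10. n1.idx = "rq"  ["rq"]
11. n1.cnt = 24  [S₀.hot + S₀.acc - 5]
12. n1.lab = 17  [S₁.acc - 7]
13. n7.cnt = 17  [terminal]
14. n0.acc = 18  [B.cnt + B.lab - 23]
15. n0.hot = -9  [c.cnt - 26]
16. n0.tag = true  [B.lab > 16]

18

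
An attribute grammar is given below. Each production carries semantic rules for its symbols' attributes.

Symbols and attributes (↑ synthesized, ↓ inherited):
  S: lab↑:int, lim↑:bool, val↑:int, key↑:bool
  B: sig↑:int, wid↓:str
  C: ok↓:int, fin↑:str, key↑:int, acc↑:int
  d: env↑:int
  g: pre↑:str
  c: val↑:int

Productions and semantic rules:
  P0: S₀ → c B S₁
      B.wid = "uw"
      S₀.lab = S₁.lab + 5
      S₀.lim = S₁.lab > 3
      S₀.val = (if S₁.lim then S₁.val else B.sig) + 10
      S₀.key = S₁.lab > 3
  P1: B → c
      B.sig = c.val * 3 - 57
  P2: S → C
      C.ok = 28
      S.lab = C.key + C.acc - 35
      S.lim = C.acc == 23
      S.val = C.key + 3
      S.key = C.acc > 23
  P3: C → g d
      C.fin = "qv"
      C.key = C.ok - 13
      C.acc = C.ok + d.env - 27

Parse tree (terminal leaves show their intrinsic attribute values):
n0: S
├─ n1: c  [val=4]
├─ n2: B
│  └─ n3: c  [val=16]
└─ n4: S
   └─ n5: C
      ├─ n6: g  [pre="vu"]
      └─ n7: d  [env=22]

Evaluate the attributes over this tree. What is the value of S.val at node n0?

28

1. n1.val = 4  [terminal]
2. n2.wid = "uw"  ["uw"]
3. n3.val = 16  [terminal]
4. n2.sig = -9  [c.val * 3 - 57]
5. n5.ok = 28  [28]
6. n6.pre = "vu"  [terminal]
7. n7.env = 22  [terminal]
8. n5.fin = "qv"  ["qv"]
9. n5.key = 15  [C.ok - 13]
10. n5.acc = 23  [C.ok + d.env - 27]
11. n4.lab = 3  [C.key + C.acc - 35]
12. n4.lim = true  [C.acc == 23]
13. n4.val = 18  [C.key + 3]
14. n4.key = false  [C.acc > 23]
15. n0.lab = 8  [S₁.lab + 5]
16. n0.lim = false  [S₁.lab > 3]
17. n0.val = 28  [(if S₁.lim then S₁.val else B.sig) + 10]
18. n0.key = false  [S₁.lab > 3]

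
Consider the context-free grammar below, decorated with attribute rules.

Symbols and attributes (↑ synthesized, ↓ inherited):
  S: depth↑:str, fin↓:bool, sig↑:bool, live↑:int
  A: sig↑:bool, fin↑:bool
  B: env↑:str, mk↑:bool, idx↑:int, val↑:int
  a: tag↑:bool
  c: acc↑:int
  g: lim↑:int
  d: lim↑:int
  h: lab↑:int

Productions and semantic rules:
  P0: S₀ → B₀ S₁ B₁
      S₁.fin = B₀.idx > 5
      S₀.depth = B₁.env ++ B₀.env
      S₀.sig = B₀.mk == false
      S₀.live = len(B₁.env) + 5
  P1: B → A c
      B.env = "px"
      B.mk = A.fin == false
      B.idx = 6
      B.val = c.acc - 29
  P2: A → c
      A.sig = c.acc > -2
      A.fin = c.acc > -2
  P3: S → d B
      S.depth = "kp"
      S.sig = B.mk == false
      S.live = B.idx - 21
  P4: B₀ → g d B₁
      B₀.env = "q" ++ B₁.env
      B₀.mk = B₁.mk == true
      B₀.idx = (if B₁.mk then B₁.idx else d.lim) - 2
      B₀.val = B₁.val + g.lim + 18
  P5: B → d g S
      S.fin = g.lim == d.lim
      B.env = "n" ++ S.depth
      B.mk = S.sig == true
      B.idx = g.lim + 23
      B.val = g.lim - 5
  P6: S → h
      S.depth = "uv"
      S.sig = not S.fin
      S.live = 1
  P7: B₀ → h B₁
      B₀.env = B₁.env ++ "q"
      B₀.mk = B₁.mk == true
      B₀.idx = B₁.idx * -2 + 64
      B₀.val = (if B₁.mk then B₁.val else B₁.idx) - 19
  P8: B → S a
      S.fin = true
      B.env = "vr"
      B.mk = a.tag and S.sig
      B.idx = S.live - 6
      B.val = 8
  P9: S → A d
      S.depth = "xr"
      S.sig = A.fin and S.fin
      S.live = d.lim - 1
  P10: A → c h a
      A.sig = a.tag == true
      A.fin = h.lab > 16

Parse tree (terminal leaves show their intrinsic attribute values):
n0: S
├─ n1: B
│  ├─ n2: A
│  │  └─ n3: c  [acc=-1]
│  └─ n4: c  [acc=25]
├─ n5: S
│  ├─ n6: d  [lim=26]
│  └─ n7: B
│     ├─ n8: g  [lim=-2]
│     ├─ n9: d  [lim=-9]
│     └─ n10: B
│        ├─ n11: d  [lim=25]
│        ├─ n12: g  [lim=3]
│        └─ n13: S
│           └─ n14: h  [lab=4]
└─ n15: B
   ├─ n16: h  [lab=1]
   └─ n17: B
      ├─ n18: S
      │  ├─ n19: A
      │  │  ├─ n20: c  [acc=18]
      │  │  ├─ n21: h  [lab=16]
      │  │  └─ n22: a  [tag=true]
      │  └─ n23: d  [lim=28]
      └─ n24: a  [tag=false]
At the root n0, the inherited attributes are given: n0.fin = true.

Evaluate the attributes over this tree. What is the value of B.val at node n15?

1. n0.fin = true  [given at root]
2. n3.acc = -1  [terminal]
3. n2.sig = true  [c.acc > -2]
4. n2.fin = true  [c.acc > -2]
5. n4.acc = 25  [terminal]
6. n1.env = "px"  ["px"]
7. n1.mk = false  [A.fin == false]
8. n1.idx = 6  [6]
9. n1.val = -4  [c.acc - 29]
10. n5.fin = true  [B₀.idx > 5]
11. n6.lim = 26  [terminal]
12. n8.lim = -2  [terminal]
13. n9.lim = -9  [terminal]
14. n11.lim = 25  [terminal]
15. n12.lim = 3  [terminal]
16. n13.fin = false  [g.lim == d.lim]
17. n14.lab = 4  [terminal]
18. n13.depth = "uv"  ["uv"]
19. n13.sig = true  [not S.fin]
20. n13.live = 1  [1]
21. n10.env = "nuv"  ["n" ++ S.depth]
22. n10.mk = true  [S.sig == true]
23. n10.idx = 26  [g.lim + 23]
24. n10.val = -2  [g.lim - 5]
25. n7.env = "qnuv"  ["q" ++ B₁.env]
26. n7.mk = true  [B₁.mk == true]
27. n7.idx = 24  [(if B₁.mk then B₁.idx else d.lim) - 2]
28. n7.val = 14  [B₁.val + g.lim + 18]
29. n5.depth = "kp"  ["kp"]
30. n5.sig = false  [B.mk == false]
31. n5.live = 3  [B.idx - 21]
32. n16.lab = 1  [terminal]
33. n18.fin = true  [true]
34. n20.acc = 18  [terminal]
35. n21.lab = 16  [terminal]
36. n22.tag = true  [terminal]
37. n19.sig = true  [a.tag == true]
38. n19.fin = false  [h.lab > 16]
39. n23.lim = 28  [terminal]
40. n18.depth = "xr"  ["xr"]
41. n18.sig = false  [A.fin and S.fin]
42. n18.live = 27  [d.lim - 1]
43. n24.tag = false  [terminal]
44. n17.env = "vr"  ["vr"]
45. n17.mk = false  [a.tag and S.sig]
46. n17.idx = 21  [S.live - 6]
47. n17.val = 8  [8]
48. n15.env = "vrq"  [B₁.env ++ "q"]
49. n15.mk = false  [B₁.mk == true]
50. n15.idx = 22  [B₁.idx * -2 + 64]
51. n15.val = 2  [(if B₁.mk then B₁.val else B₁.idx) - 19]
52. n0.depth = "vrqpx"  [B₁.env ++ B₀.env]
53. n0.sig = true  [B₀.mk == false]
54. n0.live = 8  [len(B₁.env) + 5]

2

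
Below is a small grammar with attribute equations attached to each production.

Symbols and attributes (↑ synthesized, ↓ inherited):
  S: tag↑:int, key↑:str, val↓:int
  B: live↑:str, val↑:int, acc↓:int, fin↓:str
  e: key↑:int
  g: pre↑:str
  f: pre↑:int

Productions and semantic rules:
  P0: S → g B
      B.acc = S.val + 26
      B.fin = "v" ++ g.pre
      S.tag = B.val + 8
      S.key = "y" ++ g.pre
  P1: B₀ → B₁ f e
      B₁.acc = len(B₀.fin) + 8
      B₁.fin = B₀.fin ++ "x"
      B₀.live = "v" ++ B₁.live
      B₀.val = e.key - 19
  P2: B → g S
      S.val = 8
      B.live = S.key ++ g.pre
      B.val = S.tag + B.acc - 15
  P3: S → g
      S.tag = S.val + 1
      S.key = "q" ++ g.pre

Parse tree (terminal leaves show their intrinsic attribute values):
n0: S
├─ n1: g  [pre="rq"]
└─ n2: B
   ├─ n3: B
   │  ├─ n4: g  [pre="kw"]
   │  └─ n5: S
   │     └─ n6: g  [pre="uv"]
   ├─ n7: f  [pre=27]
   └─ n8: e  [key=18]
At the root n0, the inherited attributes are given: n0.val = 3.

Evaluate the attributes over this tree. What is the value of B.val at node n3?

5

1. n0.val = 3  [given at root]
2. n1.pre = "rq"  [terminal]
3. n2.acc = 29  [S.val + 26]
4. n2.fin = "vrq"  ["v" ++ g.pre]
5. n3.acc = 11  [len(B₀.fin) + 8]
6. n3.fin = "vrqx"  [B₀.fin ++ "x"]
7. n4.pre = "kw"  [terminal]
8. n5.val = 8  [8]
9. n6.pre = "uv"  [terminal]
10. n5.tag = 9  [S.val + 1]
11. n5.key = "quv"  ["q" ++ g.pre]
12. n3.live = "quvkw"  [S.key ++ g.pre]
13. n3.val = 5  [S.tag + B.acc - 15]
14. n7.pre = 27  [terminal]
15. n8.key = 18  [terminal]
16. n2.live = "vquvkw"  ["v" ++ B₁.live]
17. n2.val = -1  [e.key - 19]
18. n0.tag = 7  [B.val + 8]
19. n0.key = "yrq"  ["y" ++ g.pre]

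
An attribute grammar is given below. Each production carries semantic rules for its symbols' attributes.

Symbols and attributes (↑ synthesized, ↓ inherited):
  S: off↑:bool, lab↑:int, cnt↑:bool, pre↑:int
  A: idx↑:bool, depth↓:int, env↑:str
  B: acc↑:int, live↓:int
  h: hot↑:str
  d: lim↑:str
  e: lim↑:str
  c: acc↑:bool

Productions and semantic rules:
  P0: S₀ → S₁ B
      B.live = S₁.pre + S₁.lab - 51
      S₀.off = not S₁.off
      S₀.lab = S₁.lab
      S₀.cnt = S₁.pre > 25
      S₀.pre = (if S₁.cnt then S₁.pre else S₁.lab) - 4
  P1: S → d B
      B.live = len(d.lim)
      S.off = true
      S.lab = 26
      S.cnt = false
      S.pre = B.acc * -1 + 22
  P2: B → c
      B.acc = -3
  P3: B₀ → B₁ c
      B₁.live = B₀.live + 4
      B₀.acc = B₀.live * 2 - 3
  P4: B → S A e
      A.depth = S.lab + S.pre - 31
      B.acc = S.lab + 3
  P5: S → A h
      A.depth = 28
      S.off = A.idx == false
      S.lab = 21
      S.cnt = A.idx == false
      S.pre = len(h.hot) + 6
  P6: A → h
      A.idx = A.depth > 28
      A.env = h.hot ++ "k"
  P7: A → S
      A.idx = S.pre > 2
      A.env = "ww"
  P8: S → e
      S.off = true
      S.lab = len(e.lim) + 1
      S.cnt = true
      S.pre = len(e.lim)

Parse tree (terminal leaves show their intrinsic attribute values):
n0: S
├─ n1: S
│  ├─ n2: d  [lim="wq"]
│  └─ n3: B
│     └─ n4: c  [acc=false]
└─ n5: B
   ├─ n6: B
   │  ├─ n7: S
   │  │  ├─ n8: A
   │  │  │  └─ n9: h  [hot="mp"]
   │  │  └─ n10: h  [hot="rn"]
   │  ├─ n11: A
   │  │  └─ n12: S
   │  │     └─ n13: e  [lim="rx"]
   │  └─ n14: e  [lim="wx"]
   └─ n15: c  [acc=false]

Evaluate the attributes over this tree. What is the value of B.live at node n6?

1. n2.lim = "wq"  [terminal]
2. n3.live = 2  [len(d.lim)]
3. n4.acc = false  [terminal]
4. n3.acc = -3  [-3]
5. n1.off = true  [true]
6. n1.lab = 26  [26]
7. n1.cnt = false  [false]
8. n1.pre = 25  [B.acc * -1 + 22]
9. n5.live = 0  [S₁.pre + S₁.lab - 51]
10. n6.live = 4  [B₀.live + 4]
11. n8.depth = 28  [28]
12. n9.hot = "mp"  [terminal]
13. n8.idx = false  [A.depth > 28]
14. n8.env = "mpk"  [h.hot ++ "k"]
15. n10.hot = "rn"  [terminal]
16. n7.off = true  [A.idx == false]
17. n7.lab = 21  [21]
18. n7.cnt = true  [A.idx == false]
19. n7.pre = 8  [len(h.hot) + 6]
20. n11.depth = -2  [S.lab + S.pre - 31]
21. n13.lim = "rx"  [terminal]
22. n12.off = true  [true]
23. n12.lab = 3  [len(e.lim) + 1]
24. n12.cnt = true  [true]
25. n12.pre = 2  [len(e.lim)]
26. n11.idx = false  [S.pre > 2]
27. n11.env = "ww"  ["ww"]
28. n14.lim = "wx"  [terminal]
29. n6.acc = 24  [S.lab + 3]
30. n15.acc = false  [terminal]
31. n5.acc = -3  [B₀.live * 2 - 3]
32. n0.off = false  [not S₁.off]
33. n0.lab = 26  [S₁.lab]
34. n0.cnt = false  [S₁.pre > 25]
35. n0.pre = 22  [(if S₁.cnt then S₁.pre else S₁.lab) - 4]

4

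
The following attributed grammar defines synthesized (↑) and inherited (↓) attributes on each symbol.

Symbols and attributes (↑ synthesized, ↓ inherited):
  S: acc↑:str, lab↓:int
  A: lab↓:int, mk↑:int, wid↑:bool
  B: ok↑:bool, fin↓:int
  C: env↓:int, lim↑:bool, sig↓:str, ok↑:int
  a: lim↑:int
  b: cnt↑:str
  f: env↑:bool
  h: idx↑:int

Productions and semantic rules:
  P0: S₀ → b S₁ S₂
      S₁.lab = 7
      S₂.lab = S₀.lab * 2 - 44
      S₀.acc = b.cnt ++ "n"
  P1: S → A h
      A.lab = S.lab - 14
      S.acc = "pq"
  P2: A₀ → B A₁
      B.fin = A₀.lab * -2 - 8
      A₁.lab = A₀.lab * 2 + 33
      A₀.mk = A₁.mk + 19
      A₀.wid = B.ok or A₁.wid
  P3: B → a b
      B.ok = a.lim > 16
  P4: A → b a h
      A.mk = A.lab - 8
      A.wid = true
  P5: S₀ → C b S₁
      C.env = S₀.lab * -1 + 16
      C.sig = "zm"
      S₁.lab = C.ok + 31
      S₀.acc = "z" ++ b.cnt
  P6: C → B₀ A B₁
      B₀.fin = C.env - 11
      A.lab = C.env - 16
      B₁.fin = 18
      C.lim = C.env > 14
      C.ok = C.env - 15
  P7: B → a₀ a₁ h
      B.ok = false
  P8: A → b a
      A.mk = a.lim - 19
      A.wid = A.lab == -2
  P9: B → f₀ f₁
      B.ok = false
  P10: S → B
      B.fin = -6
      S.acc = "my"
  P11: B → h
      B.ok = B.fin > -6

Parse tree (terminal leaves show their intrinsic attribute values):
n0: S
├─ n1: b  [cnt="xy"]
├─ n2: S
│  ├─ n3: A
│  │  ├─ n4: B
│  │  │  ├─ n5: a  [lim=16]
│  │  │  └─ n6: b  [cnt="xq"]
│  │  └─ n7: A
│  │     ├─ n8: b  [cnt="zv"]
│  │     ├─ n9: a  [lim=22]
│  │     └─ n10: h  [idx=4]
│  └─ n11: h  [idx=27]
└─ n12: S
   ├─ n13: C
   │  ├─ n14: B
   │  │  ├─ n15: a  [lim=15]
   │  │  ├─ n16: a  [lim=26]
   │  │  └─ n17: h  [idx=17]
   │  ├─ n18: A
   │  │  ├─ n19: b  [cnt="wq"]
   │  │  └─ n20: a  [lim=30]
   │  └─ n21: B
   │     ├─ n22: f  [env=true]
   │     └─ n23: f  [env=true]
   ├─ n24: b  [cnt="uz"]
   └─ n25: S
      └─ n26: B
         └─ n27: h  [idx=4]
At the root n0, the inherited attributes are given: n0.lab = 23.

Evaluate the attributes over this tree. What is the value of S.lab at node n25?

1. n0.lab = 23  [given at root]
2. n1.cnt = "xy"  [terminal]
3. n2.lab = 7  [7]
4. n3.lab = -7  [S.lab - 14]
5. n4.fin = 6  [A₀.lab * -2 - 8]
6. n5.lim = 16  [terminal]
7. n6.cnt = "xq"  [terminal]
8. n4.ok = false  [a.lim > 16]
9. n7.lab = 19  [A₀.lab * 2 + 33]
10. n8.cnt = "zv"  [terminal]
11. n9.lim = 22  [terminal]
12. n10.idx = 4  [terminal]
13. n7.mk = 11  [A.lab - 8]
14. n7.wid = true  [true]
15. n3.mk = 30  [A₁.mk + 19]
16. n3.wid = true  [B.ok or A₁.wid]
17. n11.idx = 27  [terminal]
18. n2.acc = "pq"  ["pq"]
19. n12.lab = 2  [S₀.lab * 2 - 44]
20. n13.env = 14  [S₀.lab * -1 + 16]
21. n13.sig = "zm"  ["zm"]
22. n14.fin = 3  [C.env - 11]
23. n15.lim = 15  [terminal]
24. n16.lim = 26  [terminal]
25. n17.idx = 17  [terminal]
26. n14.ok = false  [false]
27. n18.lab = -2  [C.env - 16]
28. n19.cnt = "wq"  [terminal]
29. n20.lim = 30  [terminal]
30. n18.mk = 11  [a.lim - 19]
31. n18.wid = true  [A.lab == -2]
32. n21.fin = 18  [18]
33. n22.env = true  [terminal]
34. n23.env = true  [terminal]
35. n21.ok = false  [false]
36. n13.lim = false  [C.env > 14]
37. n13.ok = -1  [C.env - 15]
38. n24.cnt = "uz"  [terminal]
39. n25.lab = 30  [C.ok + 31]
40. n26.fin = -6  [-6]
41. n27.idx = 4  [terminal]
42. n26.ok = false  [B.fin > -6]
43. n25.acc = "my"  ["my"]
44. n12.acc = "zuz"  ["z" ++ b.cnt]
45. n0.acc = "xyn"  [b.cnt ++ "n"]

30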